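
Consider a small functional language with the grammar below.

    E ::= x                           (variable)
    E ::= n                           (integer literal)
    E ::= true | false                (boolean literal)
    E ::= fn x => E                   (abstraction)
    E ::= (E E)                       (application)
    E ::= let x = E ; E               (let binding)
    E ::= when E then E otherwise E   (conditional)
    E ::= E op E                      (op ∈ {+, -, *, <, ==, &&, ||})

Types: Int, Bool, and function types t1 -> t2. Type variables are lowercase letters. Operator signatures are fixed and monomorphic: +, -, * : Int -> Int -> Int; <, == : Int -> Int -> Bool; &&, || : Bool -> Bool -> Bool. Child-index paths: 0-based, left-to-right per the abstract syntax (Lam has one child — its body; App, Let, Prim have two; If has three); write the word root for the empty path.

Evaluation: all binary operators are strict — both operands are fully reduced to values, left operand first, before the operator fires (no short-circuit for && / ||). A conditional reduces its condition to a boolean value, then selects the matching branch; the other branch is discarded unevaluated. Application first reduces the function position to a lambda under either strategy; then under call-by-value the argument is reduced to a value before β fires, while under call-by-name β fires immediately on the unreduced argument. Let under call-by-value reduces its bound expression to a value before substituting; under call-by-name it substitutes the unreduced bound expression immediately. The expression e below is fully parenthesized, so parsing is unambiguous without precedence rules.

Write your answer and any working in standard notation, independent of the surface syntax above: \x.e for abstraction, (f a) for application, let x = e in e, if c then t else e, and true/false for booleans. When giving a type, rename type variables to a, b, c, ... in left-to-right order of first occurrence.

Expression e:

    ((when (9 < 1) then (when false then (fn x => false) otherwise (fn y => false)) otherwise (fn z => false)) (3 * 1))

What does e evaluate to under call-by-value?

Working:
step 0: ((if (9 < 1) then (if false then (\x.false) else (\y.false)) else (\z.false)) (3 * 1))
step 1: [delta@0.0] ((if false then (if false then (\x.false) else (\y.false)) else (\z.false)) (3 * 1))
step 2: [if@0] ((\z.false) (3 * 1))
step 3: [delta@1] ((\z.false) 3)
step 4: [beta@root] false

Answer: false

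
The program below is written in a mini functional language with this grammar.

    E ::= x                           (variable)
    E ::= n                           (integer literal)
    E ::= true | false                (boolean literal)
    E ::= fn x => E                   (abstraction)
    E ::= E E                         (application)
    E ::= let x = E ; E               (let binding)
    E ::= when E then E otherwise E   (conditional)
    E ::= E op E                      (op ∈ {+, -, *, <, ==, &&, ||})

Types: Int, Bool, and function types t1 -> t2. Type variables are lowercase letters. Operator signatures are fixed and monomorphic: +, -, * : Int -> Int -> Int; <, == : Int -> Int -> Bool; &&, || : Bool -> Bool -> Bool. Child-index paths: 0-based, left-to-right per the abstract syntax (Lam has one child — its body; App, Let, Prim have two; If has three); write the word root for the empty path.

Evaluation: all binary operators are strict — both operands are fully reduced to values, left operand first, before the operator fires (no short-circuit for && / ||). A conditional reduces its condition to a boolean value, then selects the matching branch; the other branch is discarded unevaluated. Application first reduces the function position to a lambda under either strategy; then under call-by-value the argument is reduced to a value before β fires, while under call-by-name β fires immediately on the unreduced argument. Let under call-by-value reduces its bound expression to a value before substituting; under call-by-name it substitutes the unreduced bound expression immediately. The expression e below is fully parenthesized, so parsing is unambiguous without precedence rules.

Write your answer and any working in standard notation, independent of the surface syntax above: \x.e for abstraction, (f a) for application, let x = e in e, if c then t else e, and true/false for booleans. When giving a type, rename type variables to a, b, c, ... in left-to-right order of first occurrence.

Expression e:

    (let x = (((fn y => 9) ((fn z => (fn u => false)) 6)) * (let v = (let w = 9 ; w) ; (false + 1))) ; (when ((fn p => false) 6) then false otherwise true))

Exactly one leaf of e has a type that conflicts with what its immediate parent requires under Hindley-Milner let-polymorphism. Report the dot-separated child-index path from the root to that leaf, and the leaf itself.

Trace:
\y._ : a -> Int
\u._ : c -> Bool
\z._ : b -> c -> Bool
  unify b -> c -> Bool ~ Int -> d
  unify b ~ Int
  unify c -> Bool ~ d
_ _ : c -> Bool
  unify a -> Int ~ (c -> Bool) -> e
  unify a ~ c -> Bool
  unify Int ~ e
_ _ : Int
  unify Int ~ Int
let w : Int
w : Int
let v : Int
  unify Bool ~ Int
  FAIL: mismatch Bool ~ Int

Answer: 0.1.1.0 : false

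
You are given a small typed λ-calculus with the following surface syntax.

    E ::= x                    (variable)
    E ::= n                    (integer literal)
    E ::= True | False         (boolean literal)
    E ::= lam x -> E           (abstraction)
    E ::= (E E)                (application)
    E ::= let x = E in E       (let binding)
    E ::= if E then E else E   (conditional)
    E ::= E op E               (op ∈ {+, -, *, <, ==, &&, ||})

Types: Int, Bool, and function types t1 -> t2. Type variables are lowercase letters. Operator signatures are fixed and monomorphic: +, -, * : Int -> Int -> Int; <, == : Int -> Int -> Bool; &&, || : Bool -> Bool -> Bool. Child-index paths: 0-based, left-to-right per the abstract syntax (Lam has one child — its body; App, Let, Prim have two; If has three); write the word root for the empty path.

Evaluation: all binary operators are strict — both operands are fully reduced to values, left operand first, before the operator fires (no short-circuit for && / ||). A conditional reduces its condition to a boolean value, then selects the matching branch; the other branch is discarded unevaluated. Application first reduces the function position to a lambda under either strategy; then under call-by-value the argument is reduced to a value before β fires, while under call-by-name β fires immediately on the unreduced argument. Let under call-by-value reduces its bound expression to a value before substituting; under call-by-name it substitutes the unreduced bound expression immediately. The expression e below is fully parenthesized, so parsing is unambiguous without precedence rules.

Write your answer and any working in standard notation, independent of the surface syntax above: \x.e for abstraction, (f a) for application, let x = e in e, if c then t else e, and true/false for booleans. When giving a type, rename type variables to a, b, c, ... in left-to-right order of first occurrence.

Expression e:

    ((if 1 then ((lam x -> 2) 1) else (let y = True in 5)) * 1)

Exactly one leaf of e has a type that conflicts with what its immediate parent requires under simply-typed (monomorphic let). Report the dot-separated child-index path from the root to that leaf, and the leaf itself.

Answer: 0.0 : 1

Derivation:
  unify Int ~ Bool
  FAIL: mismatch Int ~ Bool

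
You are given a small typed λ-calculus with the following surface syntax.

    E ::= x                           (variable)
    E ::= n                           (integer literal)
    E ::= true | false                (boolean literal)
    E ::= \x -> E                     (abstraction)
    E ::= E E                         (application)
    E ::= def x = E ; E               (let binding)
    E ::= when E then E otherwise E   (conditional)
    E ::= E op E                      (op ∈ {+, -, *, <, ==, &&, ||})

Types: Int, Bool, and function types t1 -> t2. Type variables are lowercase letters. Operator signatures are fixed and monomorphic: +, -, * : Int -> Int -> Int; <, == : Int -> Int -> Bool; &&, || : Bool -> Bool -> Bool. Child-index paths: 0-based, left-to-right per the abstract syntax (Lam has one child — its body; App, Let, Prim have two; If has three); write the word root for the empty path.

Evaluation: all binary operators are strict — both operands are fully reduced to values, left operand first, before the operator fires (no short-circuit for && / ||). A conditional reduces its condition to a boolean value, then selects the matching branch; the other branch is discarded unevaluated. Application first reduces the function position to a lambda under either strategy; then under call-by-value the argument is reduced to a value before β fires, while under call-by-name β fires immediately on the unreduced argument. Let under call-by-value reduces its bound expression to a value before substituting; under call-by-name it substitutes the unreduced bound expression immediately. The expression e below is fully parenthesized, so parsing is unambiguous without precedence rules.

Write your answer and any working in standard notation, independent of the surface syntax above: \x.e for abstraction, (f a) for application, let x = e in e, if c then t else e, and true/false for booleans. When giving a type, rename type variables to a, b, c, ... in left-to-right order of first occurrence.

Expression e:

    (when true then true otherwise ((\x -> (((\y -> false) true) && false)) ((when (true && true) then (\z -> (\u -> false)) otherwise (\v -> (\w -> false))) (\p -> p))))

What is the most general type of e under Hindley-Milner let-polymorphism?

Trace:
  unify Bool ~ Bool
\y._ : b -> Bool
  unify b -> Bool ~ Bool -> c
  unify b ~ Bool
  unify Bool ~ c
_ _ : Bool
  unify Bool ~ Bool
  unify Bool ~ Bool
\x._ : a -> Bool
  unify Bool ~ Bool
  unify Bool ~ Bool
  unify Bool ~ Bool
\u._ : e -> Bool
\z._ : d -> e -> Bool
\w._ : g -> Bool
\v._ : f -> g -> Bool
  unify d -> e -> Bool ~ f -> g -> Bool
  unify d ~ f
  unify e -> Bool ~ g -> Bool
  unify e ~ g
  unify Bool ~ Bool
p : h
\p._ : h -> h
  unify f -> g -> Bool ~ (h -> h) -> i
  unify f ~ h -> h
  unify g -> Bool ~ i
_ _ : g -> Bool
  unify a -> Bool ~ (g -> Bool) -> j
  unify a ~ g -> Bool
  unify Bool ~ j
_ _ : Bool
  unify Bool ~ Bool

Answer: Bool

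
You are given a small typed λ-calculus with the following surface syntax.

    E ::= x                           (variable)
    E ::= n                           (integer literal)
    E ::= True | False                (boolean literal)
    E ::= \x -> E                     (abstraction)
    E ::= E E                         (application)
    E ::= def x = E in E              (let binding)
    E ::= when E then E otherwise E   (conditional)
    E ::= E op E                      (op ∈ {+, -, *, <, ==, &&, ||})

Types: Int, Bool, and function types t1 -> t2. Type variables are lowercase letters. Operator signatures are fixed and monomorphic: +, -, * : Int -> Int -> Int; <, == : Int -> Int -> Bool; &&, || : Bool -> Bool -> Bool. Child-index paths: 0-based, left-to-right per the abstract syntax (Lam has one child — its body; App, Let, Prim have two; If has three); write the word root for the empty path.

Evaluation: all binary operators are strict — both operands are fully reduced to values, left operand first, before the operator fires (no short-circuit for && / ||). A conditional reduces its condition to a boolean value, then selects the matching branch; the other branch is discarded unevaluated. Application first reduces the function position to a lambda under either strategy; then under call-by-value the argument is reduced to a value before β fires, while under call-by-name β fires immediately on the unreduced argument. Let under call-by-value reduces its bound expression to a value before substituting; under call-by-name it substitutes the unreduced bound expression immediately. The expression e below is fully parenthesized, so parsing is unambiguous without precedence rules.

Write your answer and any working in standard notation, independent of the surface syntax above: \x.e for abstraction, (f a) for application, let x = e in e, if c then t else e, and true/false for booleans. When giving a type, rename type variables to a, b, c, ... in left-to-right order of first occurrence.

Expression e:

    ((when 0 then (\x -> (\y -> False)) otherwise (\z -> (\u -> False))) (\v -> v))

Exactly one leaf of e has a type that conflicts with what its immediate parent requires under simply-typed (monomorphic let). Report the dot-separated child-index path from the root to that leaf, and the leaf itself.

Derivation:
  unify Int ~ Bool
  FAIL: mismatch Int ~ Bool

Answer: 0.0 : 0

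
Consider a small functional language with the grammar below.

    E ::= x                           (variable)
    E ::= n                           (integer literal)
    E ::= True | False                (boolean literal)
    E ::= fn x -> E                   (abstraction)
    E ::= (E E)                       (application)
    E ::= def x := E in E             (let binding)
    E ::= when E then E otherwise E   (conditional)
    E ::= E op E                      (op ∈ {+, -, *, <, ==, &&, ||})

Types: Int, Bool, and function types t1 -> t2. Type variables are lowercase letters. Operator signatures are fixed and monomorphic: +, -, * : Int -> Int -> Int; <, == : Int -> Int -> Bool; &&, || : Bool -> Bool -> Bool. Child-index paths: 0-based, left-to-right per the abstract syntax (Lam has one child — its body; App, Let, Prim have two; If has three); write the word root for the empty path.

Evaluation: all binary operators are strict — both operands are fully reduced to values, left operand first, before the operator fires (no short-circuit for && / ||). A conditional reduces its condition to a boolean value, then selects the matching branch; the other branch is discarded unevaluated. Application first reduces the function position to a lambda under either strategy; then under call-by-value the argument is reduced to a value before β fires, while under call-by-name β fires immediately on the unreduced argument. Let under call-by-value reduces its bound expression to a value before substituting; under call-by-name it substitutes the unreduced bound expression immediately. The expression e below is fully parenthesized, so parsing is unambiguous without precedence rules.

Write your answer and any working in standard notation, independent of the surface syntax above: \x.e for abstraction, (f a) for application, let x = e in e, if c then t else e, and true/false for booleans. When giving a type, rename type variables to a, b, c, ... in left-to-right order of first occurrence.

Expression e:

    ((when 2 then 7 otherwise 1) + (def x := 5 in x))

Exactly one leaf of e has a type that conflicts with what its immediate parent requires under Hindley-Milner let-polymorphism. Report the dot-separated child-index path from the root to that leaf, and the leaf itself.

Working:
  unify Int ~ Bool
  FAIL: mismatch Int ~ Bool

Answer: 0.0 : 2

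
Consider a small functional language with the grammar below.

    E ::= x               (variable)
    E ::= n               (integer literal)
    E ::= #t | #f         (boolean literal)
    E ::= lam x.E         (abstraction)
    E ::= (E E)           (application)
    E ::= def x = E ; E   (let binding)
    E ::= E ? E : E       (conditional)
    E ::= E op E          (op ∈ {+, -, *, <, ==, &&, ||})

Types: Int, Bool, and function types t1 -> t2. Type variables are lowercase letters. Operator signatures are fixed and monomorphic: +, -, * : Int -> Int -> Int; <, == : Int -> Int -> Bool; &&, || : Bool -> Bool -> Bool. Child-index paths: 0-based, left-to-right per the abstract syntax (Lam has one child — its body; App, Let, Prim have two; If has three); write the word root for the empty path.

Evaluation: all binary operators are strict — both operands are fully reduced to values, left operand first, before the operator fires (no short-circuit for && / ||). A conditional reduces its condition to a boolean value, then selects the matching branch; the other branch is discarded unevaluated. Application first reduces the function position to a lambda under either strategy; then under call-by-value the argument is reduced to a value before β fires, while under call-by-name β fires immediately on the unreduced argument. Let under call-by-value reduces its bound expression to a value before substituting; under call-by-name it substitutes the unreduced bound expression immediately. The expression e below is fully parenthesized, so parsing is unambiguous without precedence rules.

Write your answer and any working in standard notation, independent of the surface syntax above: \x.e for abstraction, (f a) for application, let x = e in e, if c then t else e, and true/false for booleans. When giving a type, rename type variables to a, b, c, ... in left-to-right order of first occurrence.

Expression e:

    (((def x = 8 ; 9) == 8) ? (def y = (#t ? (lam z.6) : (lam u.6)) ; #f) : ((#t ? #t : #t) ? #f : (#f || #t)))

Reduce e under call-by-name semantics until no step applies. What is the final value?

Answer: false

Derivation:
step 0: (if ((let x = 8 in 9) == 8) then (let y = (if true then (\z.6) else (\u.6)) in false) else (if (if true then true else true) then false else (false || true)))
step 1: [let@0.0] (if (9 == 8) then (let y = (if true then (\z.6) else (\u.6)) in false) else (if (if true then true else true) then false else (false || true)))
step 2: [delta@0] (if false then (let y = (if true then (\z.6) else (\u.6)) in false) else (if (if true then true else true) then false else (false || true)))
step 3: [if@root] (if (if true then true else true) then false else (false || true))
step 4: [if@0] (if true then false else (false || true))
step 5: [if@root] false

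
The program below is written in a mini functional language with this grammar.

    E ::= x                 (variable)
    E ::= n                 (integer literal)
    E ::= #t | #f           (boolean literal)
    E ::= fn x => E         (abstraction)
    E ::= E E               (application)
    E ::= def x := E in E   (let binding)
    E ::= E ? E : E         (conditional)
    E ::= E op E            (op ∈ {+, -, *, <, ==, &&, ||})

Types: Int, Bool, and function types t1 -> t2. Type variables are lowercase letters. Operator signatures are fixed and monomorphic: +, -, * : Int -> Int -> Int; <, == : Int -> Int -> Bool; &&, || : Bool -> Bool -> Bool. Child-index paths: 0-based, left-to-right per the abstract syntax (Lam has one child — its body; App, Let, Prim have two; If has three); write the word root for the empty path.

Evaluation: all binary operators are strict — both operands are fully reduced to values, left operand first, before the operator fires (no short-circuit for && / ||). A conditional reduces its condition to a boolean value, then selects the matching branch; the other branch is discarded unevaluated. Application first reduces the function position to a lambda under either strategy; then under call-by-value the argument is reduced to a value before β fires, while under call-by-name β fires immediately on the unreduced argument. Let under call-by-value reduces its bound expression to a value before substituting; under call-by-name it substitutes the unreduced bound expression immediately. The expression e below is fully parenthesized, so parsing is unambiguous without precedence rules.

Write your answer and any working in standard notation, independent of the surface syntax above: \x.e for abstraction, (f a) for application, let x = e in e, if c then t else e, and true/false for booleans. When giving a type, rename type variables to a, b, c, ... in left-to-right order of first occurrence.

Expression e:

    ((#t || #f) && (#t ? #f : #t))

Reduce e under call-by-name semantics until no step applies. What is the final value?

Derivation:
step 0: ((true || false) && (if true then false else true))
step 1: [delta@0] (true && (if true then false else true))
step 2: [if@1] (true && false)
step 3: [delta@root] false

Answer: false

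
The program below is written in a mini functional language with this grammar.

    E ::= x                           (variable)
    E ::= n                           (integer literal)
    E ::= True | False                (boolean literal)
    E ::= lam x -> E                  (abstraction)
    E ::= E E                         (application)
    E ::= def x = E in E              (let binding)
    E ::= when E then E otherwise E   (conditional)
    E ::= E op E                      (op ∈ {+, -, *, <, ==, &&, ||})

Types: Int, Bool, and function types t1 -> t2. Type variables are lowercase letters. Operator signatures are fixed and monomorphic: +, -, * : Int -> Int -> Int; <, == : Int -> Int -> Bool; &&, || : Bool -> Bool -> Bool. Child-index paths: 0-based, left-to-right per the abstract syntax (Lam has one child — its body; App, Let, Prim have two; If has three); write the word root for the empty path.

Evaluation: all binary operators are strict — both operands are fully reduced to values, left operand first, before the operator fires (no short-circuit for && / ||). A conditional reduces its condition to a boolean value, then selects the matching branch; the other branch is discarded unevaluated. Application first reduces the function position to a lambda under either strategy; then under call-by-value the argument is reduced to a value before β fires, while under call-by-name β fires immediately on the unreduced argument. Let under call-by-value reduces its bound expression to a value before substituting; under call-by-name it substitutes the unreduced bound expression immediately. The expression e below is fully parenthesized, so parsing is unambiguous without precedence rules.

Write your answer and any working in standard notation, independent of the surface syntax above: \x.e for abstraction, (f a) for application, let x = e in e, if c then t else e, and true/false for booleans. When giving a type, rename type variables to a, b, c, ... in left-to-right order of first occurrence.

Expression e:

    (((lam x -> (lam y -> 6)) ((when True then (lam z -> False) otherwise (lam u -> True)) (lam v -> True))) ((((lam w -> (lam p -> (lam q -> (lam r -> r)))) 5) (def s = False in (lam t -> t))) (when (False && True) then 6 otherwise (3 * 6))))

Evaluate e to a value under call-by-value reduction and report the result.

Derivation:
step 0: (((\x.(\y.6)) ((if true then (\z.false) else (\u.true)) (\v.true))) ((((\w.(\p.(\q.(\r.r)))) 5) (let s = false in (\t.t))) (if (false && true) then 6 else (3 * 6))))
step 1: [if@0.1.0] (((\x.(\y.6)) ((\z.false) (\v.true))) ((((\w.(\p.(\q.(\r.r)))) 5) (let s = false in (\t.t))) (if (false && true) then 6 else (3 * 6))))
step 2: [beta@0.1] (((\x.(\y.6)) false) ((((\w.(\p.(\q.(\r.r)))) 5) (let s = false in (\t.t))) (if (false && true) then 6 else (3 * 6))))
step 3: [beta@0] ((\y.6) ((((\w.(\p.(\q.(\r.r)))) 5) (let s = false in (\t.t))) (if (false && true) then 6 else (3 * 6))))
step 4: [beta@1.0.0] ((\y.6) (((\p.(\q.(\r.r))) (let s = false in (\t.t))) (if (false && true) then 6 else (3 * 6))))
step 5: [let@1.0.1] ((\y.6) (((\p.(\q.(\r.r))) (\t.t)) (if (false && true) then 6 else (3 * 6))))
step 6: [beta@1.0] ((\y.6) ((\q.(\r.r)) (if (false && true) then 6 else (3 * 6))))
step 7: [delta@1.1.0] ((\y.6) ((\q.(\r.r)) (if false then 6 else (3 * 6))))
step 8: [if@1.1] ((\y.6) ((\q.(\r.r)) (3 * 6)))
step 9: [delta@1.1] ((\y.6) ((\q.(\r.r)) 18))
step 10: [beta@1] ((\y.6) (\r.r))
step 11: [beta@root] 6

Answer: 6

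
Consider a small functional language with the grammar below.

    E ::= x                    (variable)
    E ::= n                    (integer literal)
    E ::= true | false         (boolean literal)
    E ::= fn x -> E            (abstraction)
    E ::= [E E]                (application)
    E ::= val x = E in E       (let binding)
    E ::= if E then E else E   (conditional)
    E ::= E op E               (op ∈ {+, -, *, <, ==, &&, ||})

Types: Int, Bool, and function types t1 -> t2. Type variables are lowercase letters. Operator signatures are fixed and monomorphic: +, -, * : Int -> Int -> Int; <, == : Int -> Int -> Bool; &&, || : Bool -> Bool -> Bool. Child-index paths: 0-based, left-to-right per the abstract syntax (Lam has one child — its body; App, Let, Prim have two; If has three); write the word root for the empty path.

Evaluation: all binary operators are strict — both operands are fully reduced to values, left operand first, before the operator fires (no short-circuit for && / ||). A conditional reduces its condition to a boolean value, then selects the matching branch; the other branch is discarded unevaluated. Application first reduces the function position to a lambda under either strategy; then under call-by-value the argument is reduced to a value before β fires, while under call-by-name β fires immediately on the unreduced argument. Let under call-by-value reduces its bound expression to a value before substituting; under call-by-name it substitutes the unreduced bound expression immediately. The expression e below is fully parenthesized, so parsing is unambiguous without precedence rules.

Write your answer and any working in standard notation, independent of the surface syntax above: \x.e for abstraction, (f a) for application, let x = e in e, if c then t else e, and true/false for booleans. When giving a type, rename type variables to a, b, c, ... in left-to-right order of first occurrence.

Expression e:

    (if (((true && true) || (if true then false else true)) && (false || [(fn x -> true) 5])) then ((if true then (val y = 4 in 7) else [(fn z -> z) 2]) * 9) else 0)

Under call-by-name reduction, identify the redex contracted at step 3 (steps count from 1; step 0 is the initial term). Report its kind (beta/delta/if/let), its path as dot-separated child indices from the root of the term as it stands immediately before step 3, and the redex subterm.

Answer: delta at 0.0 : (true || false)

Derivation:
step 0: (if (((true && true) || (if true then false else true)) && (false || ((\x.true) 5))) then ((if true then (let y = 4 in 7) else ((\z.z) 2)) * 9) else 0)
step 1: [delta@0.0.0] (if ((true || (if true then false else true)) && (false || ((\x.true) 5))) then ((if true then (let y = 4 in 7) else ((\z.z) 2)) * 9) else 0)
step 2: [if@0.0.1] (if ((true || false) && (false || ((\x.true) 5))) then ((if true then (let y = 4 in 7) else ((\z.z) 2)) * 9) else 0)
step 3: [delta@0.0] (if (true && (false || ((\x.true) 5))) then ((if true then (let y = 4 in 7) else ((\z.z) 2)) * 9) else 0)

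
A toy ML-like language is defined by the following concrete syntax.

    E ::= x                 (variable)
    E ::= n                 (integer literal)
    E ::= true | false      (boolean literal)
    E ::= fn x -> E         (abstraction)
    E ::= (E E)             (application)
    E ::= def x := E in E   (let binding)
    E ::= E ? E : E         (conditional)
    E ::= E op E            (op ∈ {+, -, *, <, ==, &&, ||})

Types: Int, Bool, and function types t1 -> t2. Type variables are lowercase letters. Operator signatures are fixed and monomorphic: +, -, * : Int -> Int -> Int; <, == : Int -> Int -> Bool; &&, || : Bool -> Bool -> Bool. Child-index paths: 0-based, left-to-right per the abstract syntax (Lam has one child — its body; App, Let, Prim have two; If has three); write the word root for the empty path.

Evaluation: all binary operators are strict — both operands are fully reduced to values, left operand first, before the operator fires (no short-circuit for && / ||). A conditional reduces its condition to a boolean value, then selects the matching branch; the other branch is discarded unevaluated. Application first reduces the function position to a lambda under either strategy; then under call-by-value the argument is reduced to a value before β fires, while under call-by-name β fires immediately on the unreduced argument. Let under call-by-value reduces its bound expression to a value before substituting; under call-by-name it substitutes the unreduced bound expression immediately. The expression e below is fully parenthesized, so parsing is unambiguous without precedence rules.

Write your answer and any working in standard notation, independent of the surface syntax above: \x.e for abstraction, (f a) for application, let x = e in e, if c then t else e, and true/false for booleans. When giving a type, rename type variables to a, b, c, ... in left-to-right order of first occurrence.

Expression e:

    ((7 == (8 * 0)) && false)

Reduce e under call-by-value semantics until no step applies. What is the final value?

Trace:
step 0: ((7 == (8 * 0)) && false)
step 1: [delta@0.1] ((7 == 0) && false)
step 2: [delta@0] (false && false)
step 3: [delta@root] false

Answer: false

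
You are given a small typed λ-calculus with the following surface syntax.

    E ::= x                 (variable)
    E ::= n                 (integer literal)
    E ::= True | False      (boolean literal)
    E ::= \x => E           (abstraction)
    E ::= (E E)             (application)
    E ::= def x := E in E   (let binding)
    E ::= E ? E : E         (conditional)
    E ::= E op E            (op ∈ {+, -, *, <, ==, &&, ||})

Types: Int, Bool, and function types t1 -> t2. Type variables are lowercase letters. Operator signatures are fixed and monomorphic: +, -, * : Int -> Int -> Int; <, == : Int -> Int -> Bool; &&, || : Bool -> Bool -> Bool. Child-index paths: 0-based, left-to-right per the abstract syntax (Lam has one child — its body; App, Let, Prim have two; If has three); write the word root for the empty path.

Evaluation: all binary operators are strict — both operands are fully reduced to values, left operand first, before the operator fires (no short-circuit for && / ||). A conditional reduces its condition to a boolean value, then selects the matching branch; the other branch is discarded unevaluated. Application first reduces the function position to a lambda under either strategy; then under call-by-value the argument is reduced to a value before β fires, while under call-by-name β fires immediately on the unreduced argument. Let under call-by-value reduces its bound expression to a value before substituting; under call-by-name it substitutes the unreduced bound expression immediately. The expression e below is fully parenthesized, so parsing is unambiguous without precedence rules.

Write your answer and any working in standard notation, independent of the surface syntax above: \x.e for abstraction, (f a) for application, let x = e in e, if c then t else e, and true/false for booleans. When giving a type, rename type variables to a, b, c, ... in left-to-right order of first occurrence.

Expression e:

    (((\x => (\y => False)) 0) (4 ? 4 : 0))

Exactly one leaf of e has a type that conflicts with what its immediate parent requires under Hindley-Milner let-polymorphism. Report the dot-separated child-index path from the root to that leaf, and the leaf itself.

Answer: 1.0 : 4

Working:
\y._ : b -> Bool
\x._ : a -> b -> Bool
  unify a -> b -> Bool ~ Int -> c
  unify a ~ Int
  unify b -> Bool ~ c
_ _ : b -> Bool
  unify Int ~ Bool
  FAIL: mismatch Int ~ Bool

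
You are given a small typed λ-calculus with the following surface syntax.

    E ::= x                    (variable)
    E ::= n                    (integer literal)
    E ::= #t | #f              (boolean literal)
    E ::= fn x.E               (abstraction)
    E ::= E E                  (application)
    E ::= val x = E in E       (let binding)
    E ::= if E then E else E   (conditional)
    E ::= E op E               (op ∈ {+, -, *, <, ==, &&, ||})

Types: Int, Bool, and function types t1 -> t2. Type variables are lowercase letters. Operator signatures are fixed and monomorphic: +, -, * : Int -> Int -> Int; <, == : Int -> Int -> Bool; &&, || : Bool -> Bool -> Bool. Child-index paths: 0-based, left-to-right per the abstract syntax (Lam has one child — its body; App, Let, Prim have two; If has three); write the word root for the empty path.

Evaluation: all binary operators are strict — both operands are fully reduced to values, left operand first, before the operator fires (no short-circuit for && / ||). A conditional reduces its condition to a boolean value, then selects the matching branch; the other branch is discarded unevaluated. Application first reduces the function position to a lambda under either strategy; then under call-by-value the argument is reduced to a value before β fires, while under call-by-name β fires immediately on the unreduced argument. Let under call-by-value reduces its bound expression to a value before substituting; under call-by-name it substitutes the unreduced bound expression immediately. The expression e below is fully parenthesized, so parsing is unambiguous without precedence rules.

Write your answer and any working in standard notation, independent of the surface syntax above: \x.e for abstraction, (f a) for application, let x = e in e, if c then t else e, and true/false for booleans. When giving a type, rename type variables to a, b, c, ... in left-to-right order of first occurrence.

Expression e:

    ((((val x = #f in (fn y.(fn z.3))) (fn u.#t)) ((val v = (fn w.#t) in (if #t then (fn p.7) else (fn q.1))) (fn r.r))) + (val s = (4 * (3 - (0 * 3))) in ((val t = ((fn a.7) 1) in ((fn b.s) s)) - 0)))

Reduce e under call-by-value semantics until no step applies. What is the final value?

Answer: 15

Derivation:
step 0: ((((let x = false in (\y.(\z.3))) (\u.true)) ((let v = (\w.true) in (if true then (\p.7) else (\q.1))) (\r.r))) + (let s = (4 * (3 - (0 * 3))) in ((let t = ((\a.7) 1) in ((\b.s) s)) - 0)))
step 1: [let@0.0.0] ((((\y.(\z.3)) (\u.true)) ((let v = (\w.true) in (if true then (\p.7) else (\q.1))) (\r.r))) + (let s = (4 * (3 - (0 * 3))) in ((let t = ((\a.7) 1) in ((\b.s) s)) - 0)))
step 2: [beta@0.0] (((\z.3) ((let v = (\w.true) in (if true then (\p.7) else (\q.1))) (\r.r))) + (let s = (4 * (3 - (0 * 3))) in ((let t = ((\a.7) 1) in ((\b.s) s)) - 0)))
step 3: [let@0.1.0] (((\z.3) ((if true then (\p.7) else (\q.1)) (\r.r))) + (let s = (4 * (3 - (0 * 3))) in ((let t = ((\a.7) 1) in ((\b.s) s)) - 0)))
step 4: [if@0.1.0] (((\z.3) ((\p.7) (\r.r))) + (let s = (4 * (3 - (0 * 3))) in ((let t = ((\a.7) 1) in ((\b.s) s)) - 0)))
step 5: [beta@0.1] (((\z.3) 7) + (let s = (4 * (3 - (0 * 3))) in ((let t = ((\a.7) 1) in ((\b.s) s)) - 0)))
step 6: [beta@0] (3 + (let s = (4 * (3 - (0 * 3))) in ((let t = ((\a.7) 1) in ((\b.s) s)) - 0)))
step 7: [delta@1.0.1.1] (3 + (let s = (4 * (3 - 0)) in ((let t = ((\a.7) 1) in ((\b.s) s)) - 0)))
step 8: [delta@1.0.1] (3 + (let s = (4 * 3) in ((let t = ((\a.7) 1) in ((\b.s) s)) - 0)))
step 9: [delta@1.0] (3 + (let s = 12 in ((let t = ((\a.7) 1) in ((\b.s) s)) - 0)))
step 10: [let@1] (3 + ((let t = ((\a.7) 1) in ((\b.12) 12)) - 0))
step 11: [beta@1.0.0] (3 + ((let t = 7 in ((\b.12) 12)) - 0))
step 12: [let@1.0] (3 + (((\b.12) 12) - 0))
step 13: [beta@1.0] (3 + (12 - 0))
step 14: [delta@1] (3 + 12)
step 15: [delta@root] 15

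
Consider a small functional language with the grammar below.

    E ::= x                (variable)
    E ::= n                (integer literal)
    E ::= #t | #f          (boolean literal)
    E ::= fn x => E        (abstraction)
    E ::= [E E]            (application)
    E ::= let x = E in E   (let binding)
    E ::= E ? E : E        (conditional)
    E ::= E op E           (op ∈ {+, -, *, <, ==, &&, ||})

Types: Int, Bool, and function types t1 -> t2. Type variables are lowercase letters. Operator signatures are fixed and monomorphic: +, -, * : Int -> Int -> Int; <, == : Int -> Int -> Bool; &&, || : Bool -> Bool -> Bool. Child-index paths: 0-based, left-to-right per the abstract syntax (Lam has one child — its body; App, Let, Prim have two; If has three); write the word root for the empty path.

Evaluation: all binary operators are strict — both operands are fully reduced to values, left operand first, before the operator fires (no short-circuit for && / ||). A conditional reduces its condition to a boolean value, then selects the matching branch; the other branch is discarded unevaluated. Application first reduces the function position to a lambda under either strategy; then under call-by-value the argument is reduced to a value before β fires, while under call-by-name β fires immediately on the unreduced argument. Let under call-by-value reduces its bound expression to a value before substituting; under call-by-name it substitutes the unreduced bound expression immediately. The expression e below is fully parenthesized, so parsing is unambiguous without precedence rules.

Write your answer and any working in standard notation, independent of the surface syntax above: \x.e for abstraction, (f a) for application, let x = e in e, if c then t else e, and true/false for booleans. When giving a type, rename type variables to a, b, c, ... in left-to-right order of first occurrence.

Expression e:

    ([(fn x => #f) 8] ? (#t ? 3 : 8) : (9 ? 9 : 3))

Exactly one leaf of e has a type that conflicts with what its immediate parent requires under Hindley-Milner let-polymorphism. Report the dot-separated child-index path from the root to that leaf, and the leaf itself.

Working:
\x._ : a -> Bool
  unify a -> Bool ~ Int -> b
  unify a ~ Int
  unify Bool ~ b
_ _ : Bool
  unify Bool ~ Bool
  unify Bool ~ Bool
  unify Int ~ Int
  unify Int ~ Bool
  FAIL: mismatch Int ~ Bool

Answer: 2.0 : 9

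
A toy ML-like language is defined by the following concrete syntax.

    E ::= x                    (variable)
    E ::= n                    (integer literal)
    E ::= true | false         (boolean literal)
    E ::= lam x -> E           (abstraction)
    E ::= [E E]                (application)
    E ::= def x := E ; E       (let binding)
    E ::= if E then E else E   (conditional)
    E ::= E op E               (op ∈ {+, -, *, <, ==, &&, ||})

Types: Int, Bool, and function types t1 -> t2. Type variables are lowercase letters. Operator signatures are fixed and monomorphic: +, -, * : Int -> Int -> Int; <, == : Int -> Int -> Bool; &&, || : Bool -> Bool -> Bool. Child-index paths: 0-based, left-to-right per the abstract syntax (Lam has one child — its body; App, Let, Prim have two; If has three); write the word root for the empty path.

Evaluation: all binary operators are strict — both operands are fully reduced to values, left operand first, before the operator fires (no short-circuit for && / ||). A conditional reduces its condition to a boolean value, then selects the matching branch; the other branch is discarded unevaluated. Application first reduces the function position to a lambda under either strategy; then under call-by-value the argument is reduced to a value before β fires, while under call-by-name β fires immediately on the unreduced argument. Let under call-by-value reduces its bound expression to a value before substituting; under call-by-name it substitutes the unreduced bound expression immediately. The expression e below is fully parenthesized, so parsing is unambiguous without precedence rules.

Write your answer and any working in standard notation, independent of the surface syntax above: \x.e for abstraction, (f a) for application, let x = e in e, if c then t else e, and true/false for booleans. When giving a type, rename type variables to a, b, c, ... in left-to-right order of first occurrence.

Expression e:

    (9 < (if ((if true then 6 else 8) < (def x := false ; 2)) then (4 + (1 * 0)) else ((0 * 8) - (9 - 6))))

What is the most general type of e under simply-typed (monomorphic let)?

Answer: Bool

Trace:
  unify Int ~ Int
  unify Bool ~ Bool
  unify Int ~ Int
  unify Int ~ Int
let x : Bool
  unify Int ~ Int
  unify Bool ~ Bool
  unify Int ~ Int
  unify Int ~ Int
  unify Int ~ Int
  unify Int ~ Int
  unify Int ~ Int
  unify Int ~ Int
  unify Int ~ Int
  unify Int ~ Int
  unify Int ~ Int
  unify Int ~ Int
  unify Int ~ Int
  unify Int ~ Int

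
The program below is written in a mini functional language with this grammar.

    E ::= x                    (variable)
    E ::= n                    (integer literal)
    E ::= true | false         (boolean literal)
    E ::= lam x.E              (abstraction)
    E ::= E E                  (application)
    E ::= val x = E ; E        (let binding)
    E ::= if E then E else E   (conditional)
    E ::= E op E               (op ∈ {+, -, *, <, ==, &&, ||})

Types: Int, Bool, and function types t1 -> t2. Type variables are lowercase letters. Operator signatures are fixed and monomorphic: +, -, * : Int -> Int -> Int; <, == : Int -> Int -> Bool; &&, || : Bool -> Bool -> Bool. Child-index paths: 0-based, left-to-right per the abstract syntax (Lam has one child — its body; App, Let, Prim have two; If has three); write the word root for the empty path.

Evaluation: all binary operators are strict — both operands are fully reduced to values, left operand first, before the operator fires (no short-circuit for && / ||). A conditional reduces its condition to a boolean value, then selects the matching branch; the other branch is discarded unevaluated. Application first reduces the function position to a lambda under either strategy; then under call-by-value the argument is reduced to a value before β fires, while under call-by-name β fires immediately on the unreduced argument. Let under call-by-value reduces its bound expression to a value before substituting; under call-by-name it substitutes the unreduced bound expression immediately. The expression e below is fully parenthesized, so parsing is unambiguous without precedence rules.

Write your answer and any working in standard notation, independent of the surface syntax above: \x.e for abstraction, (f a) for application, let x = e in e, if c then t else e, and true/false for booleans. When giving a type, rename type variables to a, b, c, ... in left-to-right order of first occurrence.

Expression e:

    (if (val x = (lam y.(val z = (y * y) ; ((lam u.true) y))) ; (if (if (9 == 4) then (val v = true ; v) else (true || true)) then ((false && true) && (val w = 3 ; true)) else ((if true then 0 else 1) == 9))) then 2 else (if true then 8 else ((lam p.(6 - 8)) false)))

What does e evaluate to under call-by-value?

Working:
step 0: (if (let x = (\y.(let z = (y * y) in ((\u.true) y))) in (if (if (9 == 4) then (let v = true in v) else (true || true)) then ((false && true) && (let w = 3 in true)) else ((if true then 0 else 1) == 9))) then 2 else (if true then 8 else ((\p.(6 - 8)) false)))
step 1: [let@0] (if (if (if (9 == 4) then (let v = true in v) else (true || true)) then ((false && true) && (let w = 3 in true)) else ((if true then 0 else 1) == 9)) then 2 else (if true then 8 else ((\p.(6 - 8)) false)))
step 2: [delta@0.0.0] (if (if (if false then (let v = true in v) else (true || true)) then ((false && true) && (let w = 3 in true)) else ((if true then 0 else 1) == 9)) then 2 else (if true then 8 else ((\p.(6 - 8)) false)))
step 3: [if@0.0] (if (if (true || true) then ((false && true) && (let w = 3 in true)) else ((if true then 0 else 1) == 9)) then 2 else (if true then 8 else ((\p.(6 - 8)) false)))
step 4: [delta@0.0] (if (if true then ((false && true) && (let w = 3 in true)) else ((if true then 0 else 1) == 9)) then 2 else (if true then 8 else ((\p.(6 - 8)) false)))
step 5: [if@0] (if ((false && true) && (let w = 3 in true)) then 2 else (if true then 8 else ((\p.(6 - 8)) false)))
step 6: [delta@0.0] (if (false && (let w = 3 in true)) then 2 else (if true then 8 else ((\p.(6 - 8)) false)))
step 7: [let@0.1] (if (false && true) then 2 else (if true then 8 else ((\p.(6 - 8)) false)))
step 8: [delta@0] (if false then 2 else (if true then 8 else ((\p.(6 - 8)) false)))
step 9: [if@root] (if true then 8 else ((\p.(6 - 8)) false))
step 10: [if@root] 8

Answer: 8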